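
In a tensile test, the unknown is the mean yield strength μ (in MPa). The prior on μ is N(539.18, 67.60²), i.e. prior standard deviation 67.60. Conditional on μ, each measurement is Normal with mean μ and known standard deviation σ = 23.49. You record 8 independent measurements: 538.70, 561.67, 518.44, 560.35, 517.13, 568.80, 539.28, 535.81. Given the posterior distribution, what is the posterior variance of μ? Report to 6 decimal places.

For Normal data with known variance σ², a Normal(μ₀, σ₀²) prior on μ is conjugate. Posterior precision = 1/σ₀² + n/σ²; posterior mean is the precision-weighted average of μ₀ and x̄.
σ₀² = 67.60² = 4569.76, σ² = 23.49² = 551.7801; σ² + n·σ₀² = 551.7801 + 8·4569.76 = 37109.8601.
Posterior precision = 1/σ₀² + n/σ² = 1/4569.76 + 8/551.7801 = (σ² + n·σ₀²)/(σ₀²σ²) = 37109.8601/(4569.76·551.7801); posterior variance σₙ² = σ₀²σ²/(σ² + n·σ₀²) = 4569.76·551.7801/37109.8601 = 67.946972.

67.946972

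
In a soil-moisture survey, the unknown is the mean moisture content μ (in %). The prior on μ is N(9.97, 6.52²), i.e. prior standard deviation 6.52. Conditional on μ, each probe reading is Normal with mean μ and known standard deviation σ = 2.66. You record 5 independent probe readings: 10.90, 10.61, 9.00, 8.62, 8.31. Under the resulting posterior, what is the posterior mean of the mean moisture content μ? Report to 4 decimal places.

9.5035

For Normal data with known variance σ², a Normal(μ₀, σ₀²) prior on μ is conjugate. Posterior precision = 1/σ₀² + n/σ²; posterior mean is the precision-weighted average of μ₀ and x̄.
Σxᵢ = 10.90 + 10.61 + 9.00 + 8.62 + 8.31 = 47.44, so n·x̄ = 47.44.
σ₀² = 6.52² = 42.5104, σ² = 2.66² = 7.0756; σ² + n·σ₀² = 7.0756 + 5·42.5104 = 219.6276.
Posterior mean = (μ₀/σ₀² + n·x̄/σ²)/(1/σ₀² + n/σ²) = (σ²·μ₀ + σ₀²·n·x̄)/(σ² + n·σ₀²) = (7.0756·9.97 + 42.5104·47.44)/219.6276 = 2087.237108/219.6276 = 9.5035.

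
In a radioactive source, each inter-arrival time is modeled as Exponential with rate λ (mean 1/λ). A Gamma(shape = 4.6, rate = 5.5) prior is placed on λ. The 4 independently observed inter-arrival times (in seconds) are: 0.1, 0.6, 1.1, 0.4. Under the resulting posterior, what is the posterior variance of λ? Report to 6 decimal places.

With a Gamma(shape α, rate β) prior on the exponential rate λ, the posterior after n observations with total T = Σxᵢ is Gamma(α+n, β+T).
Sum of observations T = 2.2 seconds; n = 4.
Posterior: Gamma(4.6+4, 5.5+2.2) = Gamma(8.6, 7.7).
Var = α/β² = 0.145050.

0.145050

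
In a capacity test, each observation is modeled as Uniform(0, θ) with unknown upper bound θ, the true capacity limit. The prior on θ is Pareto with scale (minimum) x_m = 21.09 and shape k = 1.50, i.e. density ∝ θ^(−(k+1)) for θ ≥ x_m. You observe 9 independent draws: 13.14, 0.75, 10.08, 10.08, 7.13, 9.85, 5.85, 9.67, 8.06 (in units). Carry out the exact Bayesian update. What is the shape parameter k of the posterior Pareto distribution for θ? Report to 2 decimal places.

A Pareto(scale x_m, shape k) prior on the upper bound θ of Uniform(0, θ) is conjugate: posterior is Pareto(max(x_m, max xᵢ), k + n).
Sample maximum = 13.14; prior scale x_m = 21.09 → posterior scale = max = 21.09.
Posterior shape = 1.50 + 9 = 10.50.
Posterior shape k = 10.50.

10.50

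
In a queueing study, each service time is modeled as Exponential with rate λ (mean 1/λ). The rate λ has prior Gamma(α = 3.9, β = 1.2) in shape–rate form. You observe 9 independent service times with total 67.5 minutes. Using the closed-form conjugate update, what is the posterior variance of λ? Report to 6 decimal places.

0.002733

With a Gamma(shape α, rate β) prior on the exponential rate λ, the posterior after n observations with total T = Σxᵢ is Gamma(α+n, β+T).
Posterior: Gamma(3.9+9, 1.2+67.5) = Gamma(12.9, 68.7).
Var = α/β² = 0.002733.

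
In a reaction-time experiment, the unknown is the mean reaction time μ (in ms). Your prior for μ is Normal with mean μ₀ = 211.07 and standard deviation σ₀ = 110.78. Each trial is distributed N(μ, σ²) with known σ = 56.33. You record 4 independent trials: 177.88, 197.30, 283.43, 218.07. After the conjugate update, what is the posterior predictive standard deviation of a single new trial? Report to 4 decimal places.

For Normal data with known variance σ², a Normal(μ₀, σ₀²) prior on μ is conjugate. Posterior precision = 1/σ₀² + n/σ²; posterior mean is the precision-weighted average of μ₀ and x̄.
σ₀² = 110.78² = 12272.2084, σ² = 56.33² = 3173.0689; σ² + n·σ₀² = 3173.0689 + 4·12272.2084 = 52261.9025.
Posterior precision = 1/σ₀² + n/σ² = 1/12272.2084 + 4/3173.0689 = (σ² + n·σ₀²)/(σ₀²σ²) = 52261.9025/(12272.2084·3173.0689); posterior variance σₙ² = σ₀²σ²/(σ² + n·σ₀²) = 12272.2084·3173.0689/52261.9025 = 745.104195.
Predictive variance for one new observation = σₙ² + σ² = 12272.2084·3173.0689/52261.9025 + 3173.0689 = σ²·(σ₀² + 52261.9025)/52261.9025 = 3173.0689·64534.1109/52261.9025 = 3918.173095; SD = √(3173.0689·64534.1109/52261.9025) = 62.5953.

62.5953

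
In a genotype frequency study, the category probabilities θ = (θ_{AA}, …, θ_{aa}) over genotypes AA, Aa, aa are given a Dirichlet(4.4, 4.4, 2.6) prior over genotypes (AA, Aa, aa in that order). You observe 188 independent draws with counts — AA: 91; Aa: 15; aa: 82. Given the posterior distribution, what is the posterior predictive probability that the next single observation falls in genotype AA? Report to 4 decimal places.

0.4784

The Dirichlet prior is conjugate to the Multinomial likelihood: each posterior αⱼ = prior αⱼ + observed count nⱼ.
Posterior concentration: (95.4, 19.4, 84.6), total = 199.4.
P(next = AA | data) = α_{AA}/Σα = 0.4784.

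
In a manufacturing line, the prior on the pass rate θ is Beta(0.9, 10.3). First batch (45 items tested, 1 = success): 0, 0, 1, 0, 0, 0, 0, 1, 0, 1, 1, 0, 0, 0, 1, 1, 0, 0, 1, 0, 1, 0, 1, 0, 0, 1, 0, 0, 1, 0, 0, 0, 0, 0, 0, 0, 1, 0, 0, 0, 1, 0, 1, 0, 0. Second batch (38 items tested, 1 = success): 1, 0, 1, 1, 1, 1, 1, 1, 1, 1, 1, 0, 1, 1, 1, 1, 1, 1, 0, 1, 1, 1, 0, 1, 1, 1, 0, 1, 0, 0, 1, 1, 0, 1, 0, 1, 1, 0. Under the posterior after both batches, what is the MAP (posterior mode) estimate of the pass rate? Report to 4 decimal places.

0.4544

The Beta prior is conjugate to a Binomial/Bernoulli likelihood; the update adds successes to α and failures to β.
After batch 1: Beta(0.9+14, 10.3+31) = Beta(14.9, 41.3).
After batch 2: Beta(14.9+28, 41.3+10) = Beta(42.9, 51.3).
Mode of Beta(a,b) for a,b>1 is (a−1)/(a+b−2) = 41.9/92.2 = 0.4544.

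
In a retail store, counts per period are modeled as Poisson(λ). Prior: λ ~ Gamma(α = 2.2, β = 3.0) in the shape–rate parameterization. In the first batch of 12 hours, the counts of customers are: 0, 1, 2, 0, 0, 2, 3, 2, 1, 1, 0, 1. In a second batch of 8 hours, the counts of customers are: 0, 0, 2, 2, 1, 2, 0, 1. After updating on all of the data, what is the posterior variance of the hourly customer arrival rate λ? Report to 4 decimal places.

0.0439

With a Gamma(shape α, rate β) prior, the Poisson likelihood is conjugate: the posterior is Gamma(α + ΣXᵢ, β + n).
Batch 1: sum of counts S = 13 over n = 12 hours.
After batch 1: Gamma(α+S, β+n) = Gamma(2.2+13, 3.0+12) = Gamma(15.2, 15.0).
Batch 2: sum of counts S = 8 over n = 8 hours.
After batch 2: Gamma(α+S, β+n) = Gamma(15.2+8, 15.0+8) = Gamma(23.2, 23.0).
Var = α/β² = 23.2/23.0² = 0.0439.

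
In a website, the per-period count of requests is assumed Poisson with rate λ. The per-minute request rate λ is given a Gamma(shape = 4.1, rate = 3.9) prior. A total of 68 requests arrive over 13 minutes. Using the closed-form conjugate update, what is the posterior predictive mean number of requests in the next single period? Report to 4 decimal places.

4.2663

With a Gamma(shape α, rate β) prior, the Poisson likelihood is conjugate: the posterior is Gamma(α + ΣXᵢ, β + n).
Posterior: Gamma(α+S, β+n) = Gamma(4.1+68, 3.9+13) = Gamma(72.1, 16.9).
The predictive distribution for one future period is NegBinom with mean α/β = 4.2663.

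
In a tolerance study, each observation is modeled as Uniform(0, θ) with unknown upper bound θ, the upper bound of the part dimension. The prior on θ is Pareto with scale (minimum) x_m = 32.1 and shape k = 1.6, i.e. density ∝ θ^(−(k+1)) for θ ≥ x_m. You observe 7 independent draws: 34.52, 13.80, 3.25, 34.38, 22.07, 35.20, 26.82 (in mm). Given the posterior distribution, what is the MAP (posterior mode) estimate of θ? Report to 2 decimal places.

A Pareto(scale x_m, shape k) prior on the upper bound θ of Uniform(0, θ) is conjugate: posterior is Pareto(max(x_m, max xᵢ), k + n).
Sample maximum = 35.20; prior scale x_m = 32.1 → posterior scale = max = 35.20.
Posterior shape = 1.6 + 7 = 8.6.
The Pareto density is decreasing on [x_m, ∞), so the mode is x_m = 35.20.

35.20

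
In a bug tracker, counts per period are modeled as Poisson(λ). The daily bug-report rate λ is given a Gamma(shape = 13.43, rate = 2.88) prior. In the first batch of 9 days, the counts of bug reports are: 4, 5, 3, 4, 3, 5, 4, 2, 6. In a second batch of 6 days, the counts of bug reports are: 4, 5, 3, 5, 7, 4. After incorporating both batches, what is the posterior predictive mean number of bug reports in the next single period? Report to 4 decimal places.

With a Gamma(shape α, rate β) prior, the Poisson likelihood is conjugate: the posterior is Gamma(α + ΣXᵢ, β + n).
Batch 1: sum of counts S = 36 over n = 9 days.
After batch 1: Gamma(α+S, β+n) = Gamma(13.43+36, 2.88+9) = Gamma(49.43, 11.88).
Batch 2: sum of counts S = 28 over n = 6 days.
After batch 2: Gamma(α+S, β+n) = Gamma(49.43+28, 11.88+6) = Gamma(77.43, 17.88).
The predictive distribution for one future period is NegBinom with mean α/β = 4.3305.

4.3305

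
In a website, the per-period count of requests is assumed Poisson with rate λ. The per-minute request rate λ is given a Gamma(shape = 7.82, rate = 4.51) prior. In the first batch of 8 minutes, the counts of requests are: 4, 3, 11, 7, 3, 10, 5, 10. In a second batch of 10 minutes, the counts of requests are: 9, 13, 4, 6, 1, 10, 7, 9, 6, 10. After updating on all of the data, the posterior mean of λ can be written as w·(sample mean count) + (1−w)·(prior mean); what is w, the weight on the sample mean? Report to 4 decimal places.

With a Gamma(shape α, rate β) prior, the Poisson likelihood is conjugate: the posterior is Gamma(α + ΣXᵢ, β + n).
Total number of minutes: n = 8 + 10 = 18.
Posterior mean = (α₀+S)/(β₀+n) = [n/(β₀+n)]·(S/n) + [β₀/(β₀+n)]·(α₀/β₀), so only n and β₀ enter the weight.
Weight on data w = n/(β₀+n) = 18/(4.51+18) = 18/22.51 = 0.7996.

0.7996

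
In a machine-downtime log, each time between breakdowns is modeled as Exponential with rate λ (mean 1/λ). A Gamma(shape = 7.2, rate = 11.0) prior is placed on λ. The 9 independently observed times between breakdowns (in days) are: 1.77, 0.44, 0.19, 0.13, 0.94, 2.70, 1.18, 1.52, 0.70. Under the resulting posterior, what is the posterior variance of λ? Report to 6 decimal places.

With a Gamma(shape α, rate β) prior on the exponential rate λ, the posterior after n observations with total T = Σxᵢ is Gamma(α+n, β+T).
Sum of observations T = 9.57 days; n = 9.
Posterior: Gamma(7.2+9, 11.0+9.57) = Gamma(16.2, 20.57).
Var = α/β² = 0.038287.

0.038287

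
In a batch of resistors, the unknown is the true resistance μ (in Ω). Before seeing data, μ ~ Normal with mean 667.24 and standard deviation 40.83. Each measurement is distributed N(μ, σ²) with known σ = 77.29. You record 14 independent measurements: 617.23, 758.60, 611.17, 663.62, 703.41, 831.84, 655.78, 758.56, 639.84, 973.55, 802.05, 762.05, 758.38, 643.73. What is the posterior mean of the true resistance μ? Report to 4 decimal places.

714.9243

For Normal data with known variance σ², a Normal(μ₀, σ₀²) prior on μ is conjugate. Posterior precision = 1/σ₀² + n/σ²; posterior mean is the precision-weighted average of μ₀ and x̄.
Σxᵢ = 617.23 + 758.60 + 611.17 + 663.62 + 703.41 + 831.84 + 655.78 + 758.56 + 639.84 + 973.55 + 802.05 + 762.05 + 758.38 + 643.73 = 10179.81, so n·x̄ = 10179.81.
σ₀² = 40.83² = 1667.0889, σ² = 77.29² = 5973.7441; σ² + n·σ₀² = 5973.7441 + 14·1667.0889 = 29312.9887.
Posterior mean = (μ₀/σ₀² + n·x̄/σ²)/(1/σ₀² + n/σ²) = (σ²·μ₀ + σ₀²·n·x̄)/(σ² + n·σ₀²) = (5973.7441·667.24 + 1667.0889·10179.81)/29312.9887 = 20956569.268393/29312.9887 = 714.9243.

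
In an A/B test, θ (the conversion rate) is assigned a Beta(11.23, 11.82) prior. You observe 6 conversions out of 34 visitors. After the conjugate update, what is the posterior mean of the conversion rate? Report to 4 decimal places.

0.3020

The Beta prior is conjugate to a Binomial/Bernoulli likelihood; the update adds successes to α and failures to β.
Posterior: Beta(α+k, β+n−k) = Beta(11.23+6, 11.82+28) = Beta(17.23, 39.82).
Posterior mean = α/(α+β) = 17.23/57.05 = 0.3020.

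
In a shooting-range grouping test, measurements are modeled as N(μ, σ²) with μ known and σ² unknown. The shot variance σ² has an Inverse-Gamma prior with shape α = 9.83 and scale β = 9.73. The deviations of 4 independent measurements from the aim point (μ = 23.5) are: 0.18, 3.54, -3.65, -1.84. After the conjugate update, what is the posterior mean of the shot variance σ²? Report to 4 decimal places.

With known mean μ and an Inverse-Gamma(α, β) prior on σ², the Normal likelihood is conjugate: posterior is Inv-Gamma(α + n/2, β + Σ(xᵢ−μ)²/2).
Σ(xᵢ−μ)² = (0.18)² + (3.54)² + (-3.65)² + (-1.84)² = 29.2721.
Posterior: Inv-Gamma(9.83 + 4/2, 9.73 + 29.2721/2) = Inv-Gamma(11.83, 24.36605).
E[σ²|data] = β/(α−1) = 24.36605/10.83 = 2.2499.

2.2499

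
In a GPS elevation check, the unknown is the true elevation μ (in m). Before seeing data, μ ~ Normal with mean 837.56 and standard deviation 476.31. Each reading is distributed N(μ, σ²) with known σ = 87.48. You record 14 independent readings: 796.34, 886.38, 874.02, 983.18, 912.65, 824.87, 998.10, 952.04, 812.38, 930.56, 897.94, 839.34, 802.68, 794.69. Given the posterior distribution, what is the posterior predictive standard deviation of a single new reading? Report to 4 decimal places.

90.5431

For Normal data with known variance σ², a Normal(μ₀, σ₀²) prior on μ is conjugate. Posterior precision = 1/σ₀² + n/σ²; posterior mean is the precision-weighted average of μ₀ and x̄.
σ₀² = 476.31² = 226871.2161, σ² = 87.48² = 7652.7504; σ² + n·σ₀² = 7652.7504 + 14·226871.2161 = 3183849.7758.
Posterior precision = 1/σ₀² + n/σ² = 1/226871.2161 + 14/7652.7504 = (σ² + n·σ₀²)/(σ₀²σ²) = 3183849.7758/(226871.2161·7652.7504); posterior variance σₙ² = σ₀²σ²/(σ² + n·σ₀²) = 226871.2161·7652.7504/3183849.7758 = 545.311152.
Predictive variance for one new observation = σₙ² + σ² = 226871.2161·7652.7504/3183849.7758 + 7652.7504 = σ²·(σ₀² + 3183849.7758)/3183849.7758 = 7652.7504·3410720.9919/3183849.7758 = 8198.061552; SD = √(7652.7504·3410720.9919/3183849.7758) = 90.5431.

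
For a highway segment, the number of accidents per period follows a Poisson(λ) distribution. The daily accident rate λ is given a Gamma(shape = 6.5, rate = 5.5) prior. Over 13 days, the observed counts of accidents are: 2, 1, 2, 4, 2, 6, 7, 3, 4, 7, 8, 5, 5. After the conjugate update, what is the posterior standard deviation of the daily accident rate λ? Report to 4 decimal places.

With a Gamma(shape α, rate β) prior, the Poisson likelihood is conjugate: the posterior is Gamma(α + ΣXᵢ, β + n).
Sum of counts S = 56 over n = 13 days.
Posterior: Gamma(α+S, β+n) = Gamma(6.5+56, 5.5+13) = Gamma(62.5, 18.5).
SD = √α/β = √62.5/18.5 = 0.4273.

0.4273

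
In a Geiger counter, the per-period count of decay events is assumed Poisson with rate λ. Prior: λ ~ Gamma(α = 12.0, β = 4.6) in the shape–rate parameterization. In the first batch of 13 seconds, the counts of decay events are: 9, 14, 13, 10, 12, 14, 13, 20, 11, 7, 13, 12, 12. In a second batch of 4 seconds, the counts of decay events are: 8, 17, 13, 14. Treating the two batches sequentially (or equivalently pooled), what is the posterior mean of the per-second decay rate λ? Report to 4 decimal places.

10.3704

With a Gamma(shape α, rate β) prior, the Poisson likelihood is conjugate: the posterior is Gamma(α + ΣXᵢ, β + n).
Batch 1: sum of counts S = 160 over n = 13 seconds.
After batch 1: Gamma(α+S, β+n) = Gamma(12.0+160, 4.6+13) = Gamma(172.0, 17.6).
Batch 2: sum of counts S = 52 over n = 4 seconds.
After batch 2: Gamma(α+S, β+n) = Gamma(172.0+52, 17.6+4) = Gamma(224.0, 21.6).
Posterior mean = α/β = 224.0/21.6 = 10.3704.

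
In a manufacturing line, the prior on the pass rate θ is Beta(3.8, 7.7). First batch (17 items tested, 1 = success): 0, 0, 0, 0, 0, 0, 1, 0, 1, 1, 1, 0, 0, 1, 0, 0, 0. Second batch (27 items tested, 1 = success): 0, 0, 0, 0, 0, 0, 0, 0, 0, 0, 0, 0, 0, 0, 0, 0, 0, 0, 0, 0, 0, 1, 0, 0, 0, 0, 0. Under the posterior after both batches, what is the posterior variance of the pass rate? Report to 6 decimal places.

0.002573

The Beta prior is conjugate to a Binomial/Bernoulli likelihood; the update adds successes to α and failures to β.
After batch 1: Beta(3.8+5, 7.7+12) = Beta(8.8, 19.7).
After batch 2: Beta(8.8+1, 19.7+26) = Beta(9.8, 45.7).
Var = αβ/((α+β)²(α+β+1)) = 9.8·45.7/(55.5²·56.5) = 0.002573.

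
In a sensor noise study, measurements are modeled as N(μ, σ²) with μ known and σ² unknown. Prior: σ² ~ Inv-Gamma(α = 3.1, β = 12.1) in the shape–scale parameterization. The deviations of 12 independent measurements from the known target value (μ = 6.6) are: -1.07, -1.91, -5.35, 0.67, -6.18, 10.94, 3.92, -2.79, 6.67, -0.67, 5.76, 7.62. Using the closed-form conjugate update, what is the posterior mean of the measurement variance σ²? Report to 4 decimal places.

With known mean μ and an Inverse-Gamma(α, β) prior on σ², the Normal likelihood is conjugate: posterior is Inv-Gamma(α + n/2, β + Σ(xᵢ−μ)²/2).
Σ(xᵢ−μ)² = (-1.07)² + (-1.91)² + (-5.35)² + (0.67)² + (-6.18)² + (10.94)² + (3.92)² + (-2.79)² + (6.67)² + (-0.67)² + (5.76)² + (7.62)² = 351.0707.
Posterior: Inv-Gamma(3.1 + 12/2, 12.1 + 351.0707/2) = Inv-Gamma(9.10, 187.63535).
E[σ²|data] = β/(α−1) = 187.63535/8.10 = 23.1649.

23.1649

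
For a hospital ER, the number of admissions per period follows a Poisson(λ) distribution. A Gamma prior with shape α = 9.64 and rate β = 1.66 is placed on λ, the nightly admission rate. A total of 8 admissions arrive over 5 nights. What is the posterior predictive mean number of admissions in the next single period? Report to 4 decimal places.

With a Gamma(shape α, rate β) prior, the Poisson likelihood is conjugate: the posterior is Gamma(α + ΣXᵢ, β + n).
Posterior: Gamma(α+S, β+n) = Gamma(9.64+8, 1.66+5) = Gamma(17.64, 6.66).
The predictive distribution for one future period is NegBinom with mean α/β = 2.6486.

2.6486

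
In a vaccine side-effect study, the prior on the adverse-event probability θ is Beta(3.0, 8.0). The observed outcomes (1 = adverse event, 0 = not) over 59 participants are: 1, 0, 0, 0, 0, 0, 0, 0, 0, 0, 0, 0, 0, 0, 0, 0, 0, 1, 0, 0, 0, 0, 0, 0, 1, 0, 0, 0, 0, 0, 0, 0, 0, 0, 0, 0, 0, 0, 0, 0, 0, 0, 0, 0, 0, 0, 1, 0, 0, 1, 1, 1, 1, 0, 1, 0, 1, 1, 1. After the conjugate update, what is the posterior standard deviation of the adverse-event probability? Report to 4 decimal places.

The Beta prior is conjugate to a Binomial/Bernoulli likelihood; the update adds successes to α and failures to β.
Posterior: Beta(α+k, β+n−k) = Beta(3.0+12, 8.0+47) = Beta(15.0, 55.0).
Var = αβ/((α+β)²(α+β+1)) = 15.0·55.0/(70.0²·71.0) = 0.00237137; SD = √0.00237137 = 0.0487.

0.0487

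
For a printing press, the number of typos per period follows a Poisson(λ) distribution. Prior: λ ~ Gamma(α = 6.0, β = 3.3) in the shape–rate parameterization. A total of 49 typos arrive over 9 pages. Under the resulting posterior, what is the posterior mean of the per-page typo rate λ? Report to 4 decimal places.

4.4715

With a Gamma(shape α, rate β) prior, the Poisson likelihood is conjugate: the posterior is Gamma(α + ΣXᵢ, β + n).
Posterior: Gamma(α+S, β+n) = Gamma(6.0+49, 3.3+9) = Gamma(55.0, 12.3).
Posterior mean = α/β = 55.0/12.3 = 4.4715.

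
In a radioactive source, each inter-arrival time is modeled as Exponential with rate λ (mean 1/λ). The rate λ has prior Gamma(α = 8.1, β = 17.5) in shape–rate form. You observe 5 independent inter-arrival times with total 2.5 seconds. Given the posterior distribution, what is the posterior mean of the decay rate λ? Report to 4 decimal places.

0.6550

With a Gamma(shape α, rate β) prior on the exponential rate λ, the posterior after n observations with total T = Σxᵢ is Gamma(α+n, β+T).
Posterior: Gamma(8.1+5, 17.5+2.5) = Gamma(13.1, 20.0).
Posterior mean of λ = α/β = 13.1/20.0 = 0.6550.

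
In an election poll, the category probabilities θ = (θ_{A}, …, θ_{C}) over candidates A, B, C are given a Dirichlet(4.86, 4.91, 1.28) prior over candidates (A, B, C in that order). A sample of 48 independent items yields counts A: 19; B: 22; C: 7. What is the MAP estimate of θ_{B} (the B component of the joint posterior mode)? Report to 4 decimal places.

The Dirichlet prior is conjugate to the Multinomial likelihood: each posterior αⱼ = prior αⱼ + observed count nⱼ.
Posterior concentration: (23.86, 26.91, 8.28), total = 59.05.
Joint mode component: (α_{B}−1)/(Σα−K) = 25.91/56.05 = 0.4623.

0.4623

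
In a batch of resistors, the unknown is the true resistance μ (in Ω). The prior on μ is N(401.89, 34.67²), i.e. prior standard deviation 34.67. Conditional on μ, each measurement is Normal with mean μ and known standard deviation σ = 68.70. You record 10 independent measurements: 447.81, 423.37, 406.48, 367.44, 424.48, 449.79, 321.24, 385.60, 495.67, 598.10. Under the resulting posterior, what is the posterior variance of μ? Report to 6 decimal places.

338.899897

For Normal data with known variance σ², a Normal(μ₀, σ₀²) prior on μ is conjugate. Posterior precision = 1/σ₀² + n/σ²; posterior mean is the precision-weighted average of μ₀ and x̄.
σ₀² = 34.67² = 1202.0089, σ² = 68.70² = 4719.69; σ² + n·σ₀² = 4719.69 + 10·1202.0089 = 16739.779.
Posterior precision = 1/σ₀² + n/σ² = 1/1202.0089 + 10/4719.69 = (σ² + n·σ₀²)/(σ₀²σ²) = 16739.779/(1202.0089·4719.69); posterior variance σₙ² = σ₀²σ²/(σ² + n·σ₀²) = 1202.0089·4719.69/16739.779 = 338.899897.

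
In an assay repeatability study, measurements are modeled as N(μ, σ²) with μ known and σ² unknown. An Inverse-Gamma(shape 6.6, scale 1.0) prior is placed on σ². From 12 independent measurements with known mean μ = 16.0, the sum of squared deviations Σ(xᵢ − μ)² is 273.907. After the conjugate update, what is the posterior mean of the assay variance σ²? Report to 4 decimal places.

With known mean μ and an Inverse-Gamma(α, β) prior on σ², the Normal likelihood is conjugate: posterior is Inv-Gamma(α + n/2, β + Σ(xᵢ−μ)²/2).
Posterior: Inv-Gamma(6.6 + 12/2, 1.0 + 273.907/2) = Inv-Gamma(12.60, 137.9535).
E[σ²|data] = β/(α−1) = 137.9535/11.60 = 11.8925.

11.8925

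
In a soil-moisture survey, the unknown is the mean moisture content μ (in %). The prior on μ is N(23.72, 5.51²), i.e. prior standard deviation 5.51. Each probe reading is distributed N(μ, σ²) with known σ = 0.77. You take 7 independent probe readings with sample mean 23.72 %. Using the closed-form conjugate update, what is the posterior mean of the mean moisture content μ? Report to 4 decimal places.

23.7200

For Normal data with known variance σ², a Normal(μ₀, σ₀²) prior on μ is conjugate. Posterior precision = 1/σ₀² + n/σ²; posterior mean is the precision-weighted average of μ₀ and x̄.
n·x̄ = 7·23.72 = 166.04.
σ₀² = 5.51² = 30.3601, σ² = 0.77² = 0.5929; σ² + n·σ₀² = 0.5929 + 7·30.3601 = 213.1136.
Posterior mean = (μ₀/σ₀² + n·x̄/σ²)/(1/σ₀² + n/σ²) = (σ²·μ₀ + σ₀²·n·x̄)/(σ² + n·σ₀²) = (0.5929·23.72 + 30.3601·166.04)/213.1136 = 5055.054592/213.1136 = 23.7200.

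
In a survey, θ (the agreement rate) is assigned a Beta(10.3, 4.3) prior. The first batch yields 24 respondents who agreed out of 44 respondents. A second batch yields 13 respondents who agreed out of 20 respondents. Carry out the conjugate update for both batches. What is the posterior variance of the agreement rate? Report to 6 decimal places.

The Beta prior is conjugate to a Binomial/Bernoulli likelihood; the update adds successes to α and failures to β.
After batch 1: Beta(10.3+24, 4.3+20) = Beta(34.3, 24.3).
After batch 2: Beta(34.3+13, 24.3+7) = Beta(47.3, 31.3).
Var = αβ/((α+β)²(α+β+1)) = 47.3·31.3/(78.6²·79.6) = 0.003011.

0.003011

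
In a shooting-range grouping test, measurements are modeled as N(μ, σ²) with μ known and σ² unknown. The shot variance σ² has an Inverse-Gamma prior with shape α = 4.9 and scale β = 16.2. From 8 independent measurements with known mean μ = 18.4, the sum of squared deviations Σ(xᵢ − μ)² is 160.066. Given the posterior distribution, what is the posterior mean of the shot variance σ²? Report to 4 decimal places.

12.1814

With known mean μ and an Inverse-Gamma(α, β) prior on σ², the Normal likelihood is conjugate: posterior is Inv-Gamma(α + n/2, β + Σ(xᵢ−μ)²/2).
Posterior: Inv-Gamma(4.9 + 8/2, 16.2 + 160.066/2) = Inv-Gamma(8.90, 96.2330).
E[σ²|data] = β/(α−1) = 96.2330/7.90 = 12.1814.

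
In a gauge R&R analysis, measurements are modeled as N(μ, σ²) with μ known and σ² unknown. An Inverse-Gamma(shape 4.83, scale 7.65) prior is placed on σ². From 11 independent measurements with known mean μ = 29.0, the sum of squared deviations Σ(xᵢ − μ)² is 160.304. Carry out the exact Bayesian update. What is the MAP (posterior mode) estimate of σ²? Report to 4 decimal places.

7.7495

With known mean μ and an Inverse-Gamma(α, β) prior on σ², the Normal likelihood is conjugate: posterior is Inv-Gamma(α + n/2, β + Σ(xᵢ−μ)²/2).
Posterior: Inv-Gamma(4.83 + 11/2, 7.65 + 160.304/2) = Inv-Gamma(10.33, 87.8020).
Mode = β/(α+1) = 87.8020/11.33 = 7.7495.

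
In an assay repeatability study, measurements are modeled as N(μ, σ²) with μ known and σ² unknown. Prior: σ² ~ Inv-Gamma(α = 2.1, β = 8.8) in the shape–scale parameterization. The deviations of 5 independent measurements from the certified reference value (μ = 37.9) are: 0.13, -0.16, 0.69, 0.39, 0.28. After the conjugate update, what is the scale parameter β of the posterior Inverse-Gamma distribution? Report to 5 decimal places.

9.17455

With known mean μ and an Inverse-Gamma(α, β) prior on σ², the Normal likelihood is conjugate: posterior is Inv-Gamma(α + n/2, β + Σ(xᵢ−μ)²/2).
Σ(xᵢ−μ)² = (0.13)² + (-0.16)² + (0.69)² + (0.39)² + (0.28)² = 0.7491.
Posterior: Inv-Gamma(2.1 + 5/2, 8.8 + 0.7491/2) = Inv-Gamma(4.60, 9.17455).
Posterior β = 9.17455.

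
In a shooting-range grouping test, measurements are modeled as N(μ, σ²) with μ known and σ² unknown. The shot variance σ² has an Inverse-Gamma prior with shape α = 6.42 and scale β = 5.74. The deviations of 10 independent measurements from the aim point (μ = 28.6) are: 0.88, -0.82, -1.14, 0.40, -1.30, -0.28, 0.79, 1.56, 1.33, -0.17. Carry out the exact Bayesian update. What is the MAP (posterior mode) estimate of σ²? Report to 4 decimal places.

With known mean μ and an Inverse-Gamma(α, β) prior on σ², the Normal likelihood is conjugate: posterior is Inv-Gamma(α + n/2, β + Σ(xᵢ−μ)²/2).
Σ(xᵢ−μ)² = (0.88)² + (-0.82)² + (-1.14)² + (0.40)² + (-1.30)² + (-0.28)² + (0.79)² + (1.56)² + (1.33)² + (-0.17)² = 9.5303.
Posterior: Inv-Gamma(6.42 + 10/2, 5.74 + 9.5303/2) = Inv-Gamma(11.42, 10.50515).
Mode = β/(α+1) = 10.50515/12.42 = 0.8458.

0.8458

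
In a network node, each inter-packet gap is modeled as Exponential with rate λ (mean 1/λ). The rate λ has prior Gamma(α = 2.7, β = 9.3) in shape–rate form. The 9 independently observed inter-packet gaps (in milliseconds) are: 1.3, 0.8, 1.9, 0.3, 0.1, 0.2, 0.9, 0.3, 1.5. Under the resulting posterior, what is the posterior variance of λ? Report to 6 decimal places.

With a Gamma(shape α, rate β) prior on the exponential rate λ, the posterior after n observations with total T = Σxᵢ is Gamma(α+n, β+T).
Sum of observations T = 7.3 milliseconds; n = 9.
Posterior: Gamma(2.7+9, 9.3+7.3) = Gamma(11.7, 16.6).
Var = α/β² = 0.042459.

0.042459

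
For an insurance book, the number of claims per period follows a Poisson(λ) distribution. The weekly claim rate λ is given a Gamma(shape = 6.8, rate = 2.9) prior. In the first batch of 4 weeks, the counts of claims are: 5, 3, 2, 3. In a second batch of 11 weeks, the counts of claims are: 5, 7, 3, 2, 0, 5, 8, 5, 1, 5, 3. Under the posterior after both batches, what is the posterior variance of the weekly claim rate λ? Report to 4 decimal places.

With a Gamma(shape α, rate β) prior, the Poisson likelihood is conjugate: the posterior is Gamma(α + ΣXᵢ, β + n).
Batch 1: sum of counts S = 13 over n = 4 weeks.
After batch 1: Gamma(α+S, β+n) = Gamma(6.8+13, 2.9+4) = Gamma(19.8, 6.9).
Batch 2: sum of counts S = 44 over n = 11 weeks.
After batch 2: Gamma(α+S, β+n) = Gamma(19.8+44, 6.9+11) = Gamma(63.8, 17.9).
Var = α/β² = 63.8/17.9² = 0.1991.

0.1991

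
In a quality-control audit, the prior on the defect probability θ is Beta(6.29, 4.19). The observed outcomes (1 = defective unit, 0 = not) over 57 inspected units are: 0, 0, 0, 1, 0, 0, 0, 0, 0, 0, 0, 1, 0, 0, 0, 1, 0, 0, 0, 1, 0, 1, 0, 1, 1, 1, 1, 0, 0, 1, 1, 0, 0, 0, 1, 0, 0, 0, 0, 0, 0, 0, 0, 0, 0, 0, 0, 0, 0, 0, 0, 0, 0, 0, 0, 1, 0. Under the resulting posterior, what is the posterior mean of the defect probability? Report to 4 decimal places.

The Beta prior is conjugate to a Binomial/Bernoulli likelihood; the update adds successes to α and failures to β.
Posterior: Beta(α+k, β+n−k) = Beta(6.29+13, 4.19+44) = Beta(19.29, 48.19).
Posterior mean = α/(α+β) = 19.29/67.48 = 0.2859.

0.2859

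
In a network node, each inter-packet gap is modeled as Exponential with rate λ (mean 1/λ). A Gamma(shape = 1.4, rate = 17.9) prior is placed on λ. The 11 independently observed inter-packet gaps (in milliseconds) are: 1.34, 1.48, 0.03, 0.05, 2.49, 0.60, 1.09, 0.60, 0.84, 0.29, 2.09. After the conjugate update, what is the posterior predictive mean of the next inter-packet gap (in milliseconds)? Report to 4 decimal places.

2.5263

With a Gamma(shape α, rate β) prior on the exponential rate λ, the posterior after n observations with total T = Σxᵢ is Gamma(α+n, β+T).
Sum of observations T = 10.90 milliseconds; n = 11.
Posterior: Gamma(1.4+11, 17.9+10.90) = Gamma(12.4, 28.80).
The predictive distribution for the next observation is Lomax; its mean is β/(α−1) = 28.80/11.4 = 2.5263.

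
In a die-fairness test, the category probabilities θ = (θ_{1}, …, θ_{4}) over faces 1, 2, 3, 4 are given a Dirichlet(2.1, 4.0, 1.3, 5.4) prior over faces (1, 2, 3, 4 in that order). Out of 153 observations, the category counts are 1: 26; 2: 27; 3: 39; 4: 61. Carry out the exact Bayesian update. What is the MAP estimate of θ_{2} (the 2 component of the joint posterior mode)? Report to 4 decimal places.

The Dirichlet prior is conjugate to the Multinomial likelihood: each posterior αⱼ = prior αⱼ + observed count nⱼ.
Posterior concentration: (28.1, 31.0, 40.3, 66.4), total = 165.8.
Joint mode component: (α_{2}−1)/(Σα−K) = 30.0/161.8 = 0.1854.

0.1854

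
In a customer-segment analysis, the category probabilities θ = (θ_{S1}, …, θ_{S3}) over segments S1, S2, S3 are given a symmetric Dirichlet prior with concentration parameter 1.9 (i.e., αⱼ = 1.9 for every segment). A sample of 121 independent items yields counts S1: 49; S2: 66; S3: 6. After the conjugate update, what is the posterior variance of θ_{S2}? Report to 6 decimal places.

0.001948

The Dirichlet prior is conjugate to the Multinomial likelihood: each posterior αⱼ = prior αⱼ + observed count nⱼ.
Posterior concentration: (50.9, 67.9, 7.9), total = 126.7.
Var[θ_j] = α_j(Σα−α_j)/((Σα)²(Σα+1)) = 67.9·58.8/(126.7²·127.7) = 0.001948.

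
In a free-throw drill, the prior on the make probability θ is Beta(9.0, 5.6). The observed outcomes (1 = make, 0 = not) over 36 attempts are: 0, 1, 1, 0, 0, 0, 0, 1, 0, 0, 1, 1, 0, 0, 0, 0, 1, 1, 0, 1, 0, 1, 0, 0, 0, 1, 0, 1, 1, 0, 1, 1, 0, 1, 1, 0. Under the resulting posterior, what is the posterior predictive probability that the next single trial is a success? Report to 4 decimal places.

The Beta prior is conjugate to a Binomial/Bernoulli likelihood; the update adds successes to α and failures to β.
Posterior: Beta(α+k, β+n−k) = Beta(9.0+16, 5.6+20) = Beta(25.0, 25.6).
For a single future Bernoulli trial, P(success | data) = α/(α+β) = 0.4941.

0.4941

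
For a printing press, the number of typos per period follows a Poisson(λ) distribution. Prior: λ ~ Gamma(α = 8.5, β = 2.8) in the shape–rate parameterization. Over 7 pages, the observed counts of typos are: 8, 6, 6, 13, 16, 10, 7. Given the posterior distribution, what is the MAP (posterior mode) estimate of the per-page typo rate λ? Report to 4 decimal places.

7.5000

With a Gamma(shape α, rate β) prior, the Poisson likelihood is conjugate: the posterior is Gamma(α + ΣXᵢ, β + n).
Sum of counts S = 66 over n = 7 pages.
Posterior: Gamma(α+S, β+n) = Gamma(8.5+66, 2.8+7) = Gamma(74.5, 9.8).
Mode of Gamma(α,β) for α≥1 is (α−1)/β = 73.5/9.8 = 7.5000.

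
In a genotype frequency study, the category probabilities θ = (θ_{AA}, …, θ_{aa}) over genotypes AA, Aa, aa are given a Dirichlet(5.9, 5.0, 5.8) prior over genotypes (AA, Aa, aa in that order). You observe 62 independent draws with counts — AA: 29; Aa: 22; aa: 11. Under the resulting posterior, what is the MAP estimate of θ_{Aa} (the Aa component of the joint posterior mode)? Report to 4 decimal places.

0.3435

The Dirichlet prior is conjugate to the Multinomial likelihood: each posterior αⱼ = prior αⱼ + observed count nⱼ.
Posterior concentration: (34.9, 27.0, 16.8), total = 78.7.
Joint mode component: (α_{Aa}−1)/(Σα−K) = 26.0/75.7 = 0.3435.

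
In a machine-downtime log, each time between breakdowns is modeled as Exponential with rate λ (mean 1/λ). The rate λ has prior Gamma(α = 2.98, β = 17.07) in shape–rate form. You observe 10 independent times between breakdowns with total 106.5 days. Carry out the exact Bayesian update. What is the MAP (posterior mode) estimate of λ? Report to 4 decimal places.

0.0969

With a Gamma(shape α, rate β) prior on the exponential rate λ, the posterior after n observations with total T = Σxᵢ is Gamma(α+n, β+T).
Posterior: Gamma(2.98+10, 17.07+106.5) = Gamma(12.98, 123.57).
Mode = (α−1)/β = 0.0969.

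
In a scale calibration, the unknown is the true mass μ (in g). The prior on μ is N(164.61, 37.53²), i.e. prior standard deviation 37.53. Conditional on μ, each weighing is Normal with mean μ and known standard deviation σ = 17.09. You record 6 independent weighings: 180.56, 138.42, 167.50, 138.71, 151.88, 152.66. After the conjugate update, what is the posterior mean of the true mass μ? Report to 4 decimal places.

155.2775

For Normal data with known variance σ², a Normal(μ₀, σ₀²) prior on μ is conjugate. Posterior precision = 1/σ₀² + n/σ²; posterior mean is the precision-weighted average of μ₀ and x̄.
Σxᵢ = 180.56 + 138.42 + 167.50 + 138.71 + 151.88 + 152.66 = 929.73, so n·x̄ = 929.73.
σ₀² = 37.53² = 1408.5009, σ² = 17.09² = 292.0681; σ² + n·σ₀² = 292.0681 + 6·1408.5009 = 8743.0735.
Posterior mean = (μ₀/σ₀² + n·x̄/σ²)/(1/σ₀² + n/σ²) = (σ²·μ₀ + σ₀²·n·x̄)/(σ² + n·σ₀²) = (292.0681·164.61 + 1408.5009·929.73)/8743.0735 = 1357602.871698/8743.0735 = 155.2775.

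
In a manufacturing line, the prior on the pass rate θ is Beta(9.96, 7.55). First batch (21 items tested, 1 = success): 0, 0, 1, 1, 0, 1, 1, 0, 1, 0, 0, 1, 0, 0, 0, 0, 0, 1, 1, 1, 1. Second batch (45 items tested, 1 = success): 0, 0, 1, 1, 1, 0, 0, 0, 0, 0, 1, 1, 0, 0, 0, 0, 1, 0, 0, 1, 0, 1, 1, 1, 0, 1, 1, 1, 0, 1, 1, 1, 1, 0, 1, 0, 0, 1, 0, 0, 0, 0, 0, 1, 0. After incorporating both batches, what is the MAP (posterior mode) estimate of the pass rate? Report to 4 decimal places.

0.4780

The Beta prior is conjugate to a Binomial/Bernoulli likelihood; the update adds successes to α and failures to β.
After batch 1: Beta(9.96+10, 7.55+11) = Beta(19.96, 18.55).
After batch 2: Beta(19.96+20, 18.55+25) = Beta(39.96, 43.55).
Mode of Beta(a,b) for a,b>1 is (a−1)/(a+b−2) = 38.96/81.51 = 0.4780.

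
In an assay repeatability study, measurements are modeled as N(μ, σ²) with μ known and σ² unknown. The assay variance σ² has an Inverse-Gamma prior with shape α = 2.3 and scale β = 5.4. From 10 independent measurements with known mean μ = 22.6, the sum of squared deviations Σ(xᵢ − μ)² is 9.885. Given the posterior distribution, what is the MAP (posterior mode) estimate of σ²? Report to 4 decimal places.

1.2461

With known mean μ and an Inverse-Gamma(α, β) prior on σ², the Normal likelihood is conjugate: posterior is Inv-Gamma(α + n/2, β + Σ(xᵢ−μ)²/2).
Posterior: Inv-Gamma(2.3 + 10/2, 5.4 + 9.885/2) = Inv-Gamma(7.30, 10.3425).
Mode = β/(α+1) = 10.3425/8.30 = 1.2461.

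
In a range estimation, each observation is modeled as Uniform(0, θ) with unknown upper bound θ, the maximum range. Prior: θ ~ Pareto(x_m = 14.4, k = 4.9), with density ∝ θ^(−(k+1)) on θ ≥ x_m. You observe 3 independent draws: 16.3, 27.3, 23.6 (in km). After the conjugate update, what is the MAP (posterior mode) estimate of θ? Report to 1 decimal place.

A Pareto(scale x_m, shape k) prior on the upper bound θ of Uniform(0, θ) is conjugate: posterior is Pareto(max(x_m, max xᵢ), k + n).
Sample maximum = 27.3; prior scale x_m = 14.4 → posterior scale = max = 27.3.
Posterior shape = 4.9 + 3 = 7.9.
The Pareto density is decreasing on [x_m, ∞), so the mode is x_m = 27.3.

27.3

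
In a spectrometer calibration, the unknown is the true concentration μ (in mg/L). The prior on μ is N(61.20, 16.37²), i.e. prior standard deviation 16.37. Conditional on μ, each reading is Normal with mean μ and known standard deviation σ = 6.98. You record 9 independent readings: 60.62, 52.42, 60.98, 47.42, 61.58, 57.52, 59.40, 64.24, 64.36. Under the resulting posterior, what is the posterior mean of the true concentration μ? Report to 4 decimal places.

58.7756

For Normal data with known variance σ², a Normal(μ₀, σ₀²) prior on μ is conjugate. Posterior precision = 1/σ₀² + n/σ²; posterior mean is the precision-weighted average of μ₀ and x̄.
Σxᵢ = 60.62 + 52.42 + 60.98 + 47.42 + 61.58 + 57.52 + 59.40 + 64.24 + 64.36 = 528.54, so n·x̄ = 528.54.
σ₀² = 16.37² = 267.9769, σ² = 6.98² = 48.7204; σ² + n·σ₀² = 48.7204 + 9·267.9769 = 2460.5125.
Posterior mean = (μ₀/σ₀² + n·x̄/σ²)/(1/σ₀² + n/σ²) = (σ²·μ₀ + σ₀²·n·x̄)/(σ² + n·σ₀²) = (48.7204·61.20 + 267.9769·528.54)/2460.5125 = 144618.199206/2460.5125 = 58.7756.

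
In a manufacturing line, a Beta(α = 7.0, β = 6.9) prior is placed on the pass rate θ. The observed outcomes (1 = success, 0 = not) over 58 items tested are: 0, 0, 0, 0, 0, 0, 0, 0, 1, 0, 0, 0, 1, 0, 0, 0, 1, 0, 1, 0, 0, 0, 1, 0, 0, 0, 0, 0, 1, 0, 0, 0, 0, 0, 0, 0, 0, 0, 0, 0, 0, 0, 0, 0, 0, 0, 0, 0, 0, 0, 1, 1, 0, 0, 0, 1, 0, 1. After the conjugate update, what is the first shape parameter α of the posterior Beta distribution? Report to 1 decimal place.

17.0

The Beta prior is conjugate to a Binomial/Bernoulli likelihood; the update adds successes to α and failures to β.
Posterior: Beta(α+k, β+n−k) = Beta(7.0+10, 6.9+48) = Beta(17.0, 54.9).
Posterior α = 17.0.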